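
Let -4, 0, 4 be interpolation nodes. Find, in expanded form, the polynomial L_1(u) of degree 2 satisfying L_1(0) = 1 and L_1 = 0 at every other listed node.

L_1(u) = (u + 4)(u - 4) / [(4)·(-4)]
       = (u^2 - 16) / (-16)

L_1(u) = -(1/16)u^2 + 1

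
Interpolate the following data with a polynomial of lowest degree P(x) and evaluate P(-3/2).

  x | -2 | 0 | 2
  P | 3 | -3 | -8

45/32

Using Newton's divided-difference form:
P[-2,0] = (-3 - 3) / (0 - (-2)) = -3
P[0,2] = (-8 - (-3)) / (2 - 0) = -5/2
P[-2,0,2] = (-5/2 - (-3)) / (2 - (-2)) = 1/8
P(-3/2) = 3 + (-3)·(1/2) + (1/8)·(1/2)·(-3/2) = 45/32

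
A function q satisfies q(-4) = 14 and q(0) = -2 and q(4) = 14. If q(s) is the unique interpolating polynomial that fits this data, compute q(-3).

7

Evaluate each Lagrange basis at s = -3:
L_0(-3) = (-3)·(-7)/[(-4)·(-8)] = 21/32
L_1(-3) = (1)·(-7)/[(4)·(-4)] = 7/16
L_2(-3) = (1)·(-3)/[(8)·(4)] = -3/32
Sum: 14·(21/32) + (-2)·(7/16) + 14·(-3/32) = 7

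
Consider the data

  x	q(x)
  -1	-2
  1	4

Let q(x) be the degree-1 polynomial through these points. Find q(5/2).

17/2

Evaluate each Lagrange basis at x = 5/2:
L_0(5/2) = (3/2)/[(-2)] = -3/4
L_1(5/2) = (7/2)/[(2)] = 7/4
Sum: (-2)·(-3/4) + 4·(7/4) = 17/2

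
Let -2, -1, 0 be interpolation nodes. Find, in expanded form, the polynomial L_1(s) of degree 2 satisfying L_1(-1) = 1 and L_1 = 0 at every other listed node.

L_1(s) = (s + 2)s / [(1)·(-1)]
       = (s^2 + 2s) / (-1)

L_1(s) = -s^2 - 2s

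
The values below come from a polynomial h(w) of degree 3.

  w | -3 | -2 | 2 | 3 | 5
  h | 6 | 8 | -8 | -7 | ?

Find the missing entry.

82/5

The 4 known values determine h uniquely (degree ≤ 3).
L_0(5) = (7)·(3)·(2)/[(-1)·(-5)·(-6)] = -7/5
L_1(5) = (8)·(3)·(2)/[(1)·(-4)·(-5)] = 12/5
L_2(5) = (8)·(7)·(2)/[(5)·(4)·(-1)] = -28/5
L_3(5) = (8)·(7)·(3)/[(6)·(5)·(1)] = 28/5
Sum: 6·(-7/5) + 8·(12/5) + (-8)·(-28/5) + (-7)·(28/5) = 82/5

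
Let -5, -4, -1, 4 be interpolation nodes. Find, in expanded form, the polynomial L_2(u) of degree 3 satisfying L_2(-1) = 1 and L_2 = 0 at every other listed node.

L_2(u) = (u + 5)(u + 4)(u - 4) / [(4)·(3)·(-5)]
       = (u^3 + 5u^2 - 16u - 80) / (-60)

L_2(u) = -(1/60)u^3 - (1/12)u^2 + (4/15)u + 4/3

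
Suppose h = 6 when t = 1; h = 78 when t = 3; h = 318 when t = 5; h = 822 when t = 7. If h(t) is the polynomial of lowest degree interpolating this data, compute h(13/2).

Evaluate each Lagrange basis at t = 13/2:
L_0(13/2) = (7/2)·(3/2)·(-1/2)/[(-2)·(-4)·(-6)] = 7/128
L_1(13/2) = (11/2)·(3/2)·(-1/2)/[(2)·(-2)·(-4)] = -33/128
L_2(13/2) = (11/2)·(7/2)·(-1/2)/[(4)·(2)·(-2)] = 77/128
L_3(13/2) = (11/2)·(7/2)·(3/2)/[(6)·(4)·(2)] = 77/128
Sum: 6·(7/128) + 78·(-33/128) + 318·(77/128) + 822·(77/128) = 666

666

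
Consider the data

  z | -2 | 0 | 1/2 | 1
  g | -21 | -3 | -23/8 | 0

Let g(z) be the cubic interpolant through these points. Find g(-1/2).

-21/8

Using Newton's divided-difference form:
g[-2,0] = (-3 - (-21)) / (0 - (-2)) = 9
g[0,1/2] = (-23/8 - (-3)) / (1/2 - 0) = 1/4
g[1/2,1] = (0 - (-23/8)) / (1 - 1/2) = 23/4
g[-2,0,1/2] = (1/4 - 9) / (1/2 - (-2)) = -7/2
g[0,1/2,1] = (23/4 - 1/4) / (1 - 0) = 11/2
g[-2,0,1/2,1] = (11/2 - (-7/2)) / (1 - (-2)) = 3
g(-1/2) = -21 + 9·(3/2) + (-7/2)·(3/2)·(-1/2) + 3·(3/2)·(-1/2)·(-1) = -21/8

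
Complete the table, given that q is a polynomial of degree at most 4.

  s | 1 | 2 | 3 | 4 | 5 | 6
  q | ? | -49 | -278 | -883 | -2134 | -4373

The 5 known values determine q uniquely (degree ≤ 4).
Evaluate each Lagrange basis at s = 1:
L_0(1) = (-2)·(-3)·(-4)·(-5)/[(-1)·(-2)·(-3)·(-4)] = 5
L_1(1) = (-1)·(-3)·(-4)·(-5)/[(1)·(-1)·(-2)·(-3)] = -10
L_2(1) = (-1)·(-2)·(-4)·(-5)/[(2)·(1)·(-1)·(-2)] = 10
L_3(1) = (-1)·(-2)·(-3)·(-5)/[(3)·(2)·(1)·(-1)] = -5
L_4(1) = (-1)·(-2)·(-3)·(-4)/[(4)·(3)·(2)·(1)] = 1
Sum: (-49)·(5) + (-278)·(-10) + (-883)·(10) + (-2134)·(-5) + (-4373)·(1) = 2

2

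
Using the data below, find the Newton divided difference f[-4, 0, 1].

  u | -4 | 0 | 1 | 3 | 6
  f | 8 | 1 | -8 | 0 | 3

f[-4,0] = (1 - 8) / (0 - (-4)) = -7/4
f[0,1] = (-8 - 1) / (1 - 0) = -9
f[-4,0,1] = (-9 - (-7/4)) / (1 - (-4)) = -29/20

-29/20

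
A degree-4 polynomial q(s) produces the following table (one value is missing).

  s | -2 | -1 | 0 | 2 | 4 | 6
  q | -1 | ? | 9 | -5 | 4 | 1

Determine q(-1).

The 5 known values determine q uniquely (degree ≤ 4).
Evaluate each Lagrange basis at s = -1:
L_0(-1) = (-1)·(-3)·(-5)·(-7)/[(-2)·(-4)·(-6)·(-8)] = 35/128
L_1(-1) = (1)·(-3)·(-5)·(-7)/[(2)·(-2)·(-4)·(-6)] = 35/32
L_2(-1) = (1)·(-1)·(-5)·(-7)/[(4)·(2)·(-2)·(-4)] = -35/64
L_3(-1) = (1)·(-1)·(-3)·(-7)/[(6)·(4)·(2)·(-2)] = 7/32
L_4(-1) = (1)·(-1)·(-3)·(-5)/[(8)·(6)·(4)·(2)] = -5/128
Sum: (-1)·(35/128) + 9·(35/32) + (-5)·(-35/64) + 4·(7/32) + 1·(-5/128) = 841/64

841/64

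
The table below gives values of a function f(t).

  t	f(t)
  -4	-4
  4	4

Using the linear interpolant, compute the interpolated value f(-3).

-3

L_0(-3) = (-7)/[(-8)] = 7/8
L_1(-3) = (1)/[(8)] = 1/8
Sum: (-4)·(7/8) + 4·(1/8) = -3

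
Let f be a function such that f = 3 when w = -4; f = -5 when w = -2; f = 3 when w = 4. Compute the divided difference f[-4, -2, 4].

2/3

f[-4,-2] = (-5 - 3) / (-2 - (-4)) = -4
f[-2,4] = (3 - (-5)) / (4 - (-2)) = 4/3
f[-4,-2,4] = (4/3 - (-4)) / (4 - (-4)) = 2/3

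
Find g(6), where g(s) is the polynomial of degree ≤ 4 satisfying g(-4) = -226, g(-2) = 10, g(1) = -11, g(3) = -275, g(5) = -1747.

-3446

L_0(6) = (8)·(5)·(3)·(1)/[(-2)·(-5)·(-7)·(-9)] = 4/21
L_1(6) = (10)·(5)·(3)·(1)/[(2)·(-3)·(-5)·(-7)] = -5/7
L_2(6) = (10)·(8)·(3)·(1)/[(5)·(3)·(-2)·(-4)] = 2
L_3(6) = (10)·(8)·(5)·(1)/[(7)·(5)·(2)·(-2)] = -20/7
L_4(6) = (10)·(8)·(5)·(3)/[(9)·(7)·(4)·(2)] = 50/21
Sum: (-226)·(4/21) + 10·(-5/7) + (-11)·(2) + (-275)·(-20/7) + (-1747)·(50/21) = -3446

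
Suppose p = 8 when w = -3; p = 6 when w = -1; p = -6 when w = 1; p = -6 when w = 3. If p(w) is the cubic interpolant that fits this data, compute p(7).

118

L_0(7) = (8)·(6)·(4)/[(-2)·(-4)·(-6)] = -4
L_1(7) = (10)·(6)·(4)/[(2)·(-2)·(-4)] = 15
L_2(7) = (10)·(8)·(4)/[(4)·(2)·(-2)] = -20
L_3(7) = (10)·(8)·(6)/[(6)·(4)·(2)] = 10
Sum: 8·(-4) + 6·(15) + (-6)·(-20) + (-6)·(10) = 118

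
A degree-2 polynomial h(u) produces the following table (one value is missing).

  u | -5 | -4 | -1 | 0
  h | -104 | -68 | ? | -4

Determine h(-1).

-8

The 3 known values determine h uniquely (degree ≤ 2).
L_0(-1) = (3)·(-1)/[(-1)·(-5)] = -3/5
L_1(-1) = (4)·(-1)/[(1)·(-4)] = 1
L_2(-1) = (4)·(3)/[(5)·(4)] = 3/5
Sum: (-104)·(-3/5) + (-68)·(1) + (-4)·(3/5) = -8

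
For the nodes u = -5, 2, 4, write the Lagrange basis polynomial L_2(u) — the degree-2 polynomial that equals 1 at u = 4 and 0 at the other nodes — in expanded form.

L_2(u) = (1/18)u^2 + (1/6)u - 5/9

L_2(u) = (u + 5)(u - 2) / [(9)·(2)]
       = (u^2 + 3u - 10) / (18)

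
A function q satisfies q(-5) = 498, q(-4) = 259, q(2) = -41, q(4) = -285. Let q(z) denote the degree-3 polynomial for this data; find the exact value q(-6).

L_0(-6) = (-2)·(-8)·(-10)/[(-1)·(-7)·(-9)] = 160/63
L_1(-6) = (-1)·(-8)·(-10)/[(1)·(-6)·(-8)] = -5/3
L_2(-6) = (-1)·(-2)·(-10)/[(7)·(6)·(-2)] = 5/21
L_3(-6) = (-1)·(-2)·(-8)/[(9)·(8)·(2)] = -1/9
Sum: 498·(160/63) + 259·(-5/3) + (-41)·(5/21) + (-285)·(-1/9) = 855

855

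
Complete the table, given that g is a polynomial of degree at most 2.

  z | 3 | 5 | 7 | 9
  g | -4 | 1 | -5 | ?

The 3 known values determine g uniquely (degree ≤ 2).
L_0(9) = (4)·(2)/[(-2)·(-4)] = 1
L_1(9) = (6)·(2)/[(2)·(-2)] = -3
L_2(9) = (6)·(4)/[(4)·(2)] = 3
Sum: (-4)·(1) + 1·(-3) + (-5)·(3) = -22

-22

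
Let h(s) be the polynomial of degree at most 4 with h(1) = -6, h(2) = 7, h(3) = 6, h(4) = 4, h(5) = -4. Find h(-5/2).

Evaluate each Lagrange basis at s = -5/2:
L_0(-5/2) = (-9/2)·(-11/2)·(-13/2)·(-15/2)/[(-1)·(-2)·(-3)·(-4)] = 6435/128
L_1(-5/2) = (-7/2)·(-11/2)·(-13/2)·(-15/2)/[(1)·(-1)·(-2)·(-3)] = -5005/32
L_2(-5/2) = (-7/2)·(-9/2)·(-13/2)·(-15/2)/[(2)·(1)·(-1)·(-2)] = 12285/64
L_3(-5/2) = (-7/2)·(-9/2)·(-11/2)·(-15/2)/[(3)·(2)·(1)·(-1)] = -3465/32
L_4(-5/2) = (-7/2)·(-9/2)·(-11/2)·(-13/2)/[(4)·(3)·(2)·(1)] = 3003/128
Sum: (-6)·(6435/128) + 7·(-5005/32) + 6·(12285/64) + 4·(-3465/32) + (-4)·(3003/128) = -49391/64

-49391/64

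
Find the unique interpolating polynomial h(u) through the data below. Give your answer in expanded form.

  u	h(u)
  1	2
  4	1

h(u) = -(1/3)u + 7/3

L_0(u) = (u - 4) / [-3] = -(1/3)u + 4/3
L_1(u) = (u - 1) / [3] = (1/3)u - 1/3
h(u) = 2·L_0 + 1·L_1
  2·L_0(u) = -(2/3)u + 8/3
  1·L_1(u) = (1/3)u - 1/3
Adding term by term: -(1/3)u + 7/3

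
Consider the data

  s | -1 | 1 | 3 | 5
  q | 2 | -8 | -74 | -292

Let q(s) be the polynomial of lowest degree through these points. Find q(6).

Evaluate each Lagrange basis at s = 6:
L_0(6) = (5)·(3)·(1)/[(-2)·(-4)·(-6)] = -5/16
L_1(6) = (7)·(3)·(1)/[(2)·(-2)·(-4)] = 21/16
L_2(6) = (7)·(5)·(1)/[(4)·(2)·(-2)] = -35/16
L_3(6) = (7)·(5)·(3)/[(6)·(4)·(2)] = 35/16
Sum: 2·(-5/16) + (-8)·(21/16) + (-74)·(-35/16) + (-292)·(35/16) = -488

-488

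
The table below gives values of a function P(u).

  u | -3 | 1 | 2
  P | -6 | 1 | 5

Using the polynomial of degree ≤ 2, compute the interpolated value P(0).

-21/10

L_0(0) = (-1)·(-2)/[(-4)·(-5)] = 1/10
L_1(0) = (3)·(-2)/[(4)·(-1)] = 3/2
L_2(0) = (3)·(-1)/[(5)·(1)] = -3/5
Sum: (-6)·(1/10) + 1·(3/2) + 5·(-3/5) = -21/10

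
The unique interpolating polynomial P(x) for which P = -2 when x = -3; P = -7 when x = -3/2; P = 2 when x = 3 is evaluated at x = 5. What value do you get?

158/9

Using Newton's divided-difference form:
P[-3,-3/2] = (-7 - (-2)) / (-3/2 - (-3)) = -10/3
P[-3/2,3] = (2 - (-7)) / (3 - (-3/2)) = 2
P[-3,-3/2,3] = (2 - (-10/3)) / (3 - (-3)) = 8/9
P(5) = -2 + (-10/3)·(8) + (8/9)·(8)·(13/2) = 158/9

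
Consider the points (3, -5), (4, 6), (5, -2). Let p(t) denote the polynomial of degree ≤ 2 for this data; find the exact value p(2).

-35

Using Newton's divided-difference form:
p[3,4] = (6 - (-5)) / (4 - 3) = 11
p[4,5] = (-2 - 6) / (5 - 4) = -8
p[3,4,5] = (-8 - 11) / (5 - 3) = -19/2
p(2) = -5 + 11·(-1) + (-19/2)·(-1)·(-2) = -35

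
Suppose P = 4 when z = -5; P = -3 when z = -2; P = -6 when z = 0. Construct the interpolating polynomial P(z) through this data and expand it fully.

P(z) = (1/6)z^2 - (7/6)z - 6

Build the Lagrange basis polynomials:
L_0(z) = (z + 2)z / [15] = (1/15)z^2 + (2/15)z
L_1(z) = (z + 5)z / [-6] = -(1/6)z^2 - (5/6)z
L_2(z) = (z + 5)(z + 2) / [10] = (1/10)z^2 + (7/10)z + 1
P(z) = 4·L_0 + (-3)·L_1 + (-6)·L_2
  4·L_0(z) = (4/15)z^2 + (8/15)z
  (-3)·L_1(z) = (1/2)z^2 + (5/2)z
  (-6)·L_2(z) = -(3/5)z^2 - (21/5)z - 6
Adding term by term: (1/6)z^2 - (7/6)z - 6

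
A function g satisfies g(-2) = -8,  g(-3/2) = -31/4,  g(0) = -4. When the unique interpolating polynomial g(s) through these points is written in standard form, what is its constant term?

-4

Build the Lagrange basis polynomials:
L_0(s) = (s + 3/2)s / [1] = s^2 + (3/2)s
L_1(s) = (s + 2)s / [-3/4] = -(4/3)s^2 - (8/3)s
L_2(s) = (s + 2)(s + 3/2) / [3] = (1/3)s^2 + (7/6)s + 1
g(s) = (-8)·L_0 + (-31/4)·L_1 + (-4)·L_2
Only the constant term is needed; take it from each L_i and combine:
(-8)·(0) + (-31/4)·(0) + (-4)·(1) = -4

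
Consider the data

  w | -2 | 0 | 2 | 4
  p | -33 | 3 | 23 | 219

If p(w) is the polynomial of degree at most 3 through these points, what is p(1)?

Evaluate each Lagrange basis at w = 1:
L_0(1) = (1)·(-1)·(-3)/[(-2)·(-4)·(-6)] = -1/16
L_1(1) = (3)·(-1)·(-3)/[(2)·(-2)·(-4)] = 9/16
L_2(1) = (3)·(1)·(-3)/[(4)·(2)·(-2)] = 9/16
L_3(1) = (3)·(1)·(-1)/[(6)·(4)·(2)] = -1/16
Sum: (-33)·(-1/16) + 3·(9/16) + 23·(9/16) + 219·(-1/16) = 3

3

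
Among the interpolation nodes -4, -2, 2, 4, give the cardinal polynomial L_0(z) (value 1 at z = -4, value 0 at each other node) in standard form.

L_0(z) = (z + 2)(z - 2)(z - 4) / [(-2)·(-6)·(-8)]
       = (z^3 - 4z^2 - 4z + 16) / (-96)

L_0(z) = -(1/96)z^3 + (1/24)z^2 + (1/24)z - 1/6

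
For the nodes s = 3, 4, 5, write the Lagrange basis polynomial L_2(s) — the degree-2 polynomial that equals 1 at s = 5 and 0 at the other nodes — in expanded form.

L_2(s) = (s - 3)(s - 4) / [(2)·(1)]
       = (s^2 - 7s + 12) / (2)

L_2(s) = (1/2)s^2 - (7/2)s + 6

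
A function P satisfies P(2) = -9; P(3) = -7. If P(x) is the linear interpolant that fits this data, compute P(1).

-11

Evaluate each Lagrange basis at x = 1:
L_0(1) = (-2)/[(-1)] = 2
L_1(1) = (-1)/[(1)] = -1
Sum: (-9)·(2) + (-7)·(-1) = -11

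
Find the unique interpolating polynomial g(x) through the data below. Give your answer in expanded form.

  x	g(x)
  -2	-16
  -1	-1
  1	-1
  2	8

g(x) = 2x^3 - x^2 - 2x

Newton's divided differences:
g[-2,-1] = (-1 - (-16)) / (-1 - (-2)) = 15
g[-1,1] = (-1 - (-1)) / (1 - (-1)) = 0
g[1,2] = (8 - (-1)) / (2 - 1) = 9
g[-2,-1,1] = (0 - 15) / (1 - (-2)) = -5
g[-1,1,2] = (9 - 0) / (2 - (-1)) = 3
g[-2,-1,1,2] = (3 - (-5)) / (2 - (-2)) = 2
g(x) = -16 + 15·(x + 2) + (-5)·(x + 2)(x + 1) + 2·(x + 2)(x + 1)(x - 1)
Expanding: g(x) = 2x^3 - x^2 - 2x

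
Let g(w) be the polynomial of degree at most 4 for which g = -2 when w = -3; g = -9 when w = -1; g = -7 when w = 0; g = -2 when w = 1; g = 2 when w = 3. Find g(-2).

Evaluate each Lagrange basis at w = -2:
L_0(-2) = (-1)·(-2)·(-3)·(-5)/[(-2)·(-3)·(-4)·(-6)] = 5/24
L_1(-2) = (1)·(-2)·(-3)·(-5)/[(2)·(-1)·(-2)·(-4)] = 15/8
L_2(-2) = (1)·(-1)·(-3)·(-5)/[(3)·(1)·(-1)·(-3)] = -5/3
L_3(-2) = (1)·(-1)·(-2)·(-5)/[(4)·(2)·(1)·(-2)] = 5/8
L_4(-2) = (1)·(-1)·(-2)·(-3)/[(6)·(4)·(3)·(2)] = -1/24
Sum: (-2)·(5/24) + (-9)·(15/8) + (-7)·(-5/3) + (-2)·(5/8) + 2·(-1/24) = -167/24

-167/24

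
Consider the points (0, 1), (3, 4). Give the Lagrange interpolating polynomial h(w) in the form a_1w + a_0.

L_0(w) = (w - 3) / [-3] = -(1/3)w + 1
L_1(w) = w / [3] = (1/3)w
h(w) = 1·L_0 + 4·L_1
  1·L_0(w) = -(1/3)w + 1
  4·L_1(w) = (4/3)w
Adding term by term: w + 1

h(w) = w + 1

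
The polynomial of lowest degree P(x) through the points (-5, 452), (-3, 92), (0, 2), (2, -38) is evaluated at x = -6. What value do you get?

794

Evaluate each Lagrange basis at x = -6:
L_0(-6) = (-3)·(-6)·(-8)/[(-2)·(-5)·(-7)] = 72/35
L_1(-6) = (-1)·(-6)·(-8)/[(2)·(-3)·(-5)] = -8/5
L_2(-6) = (-1)·(-3)·(-8)/[(5)·(3)·(-2)] = 4/5
L_3(-6) = (-1)·(-3)·(-6)/[(7)·(5)·(2)] = -9/35
Sum: 452·(72/35) + 92·(-8/5) + 2·(4/5) + (-38)·(-9/35) = 794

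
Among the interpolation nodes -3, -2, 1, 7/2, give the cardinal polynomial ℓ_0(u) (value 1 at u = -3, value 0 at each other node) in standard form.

ℓ_0(u) = (u + 2)(u - 1)(u - 7/2) / [(-1)·(-4)·(-13/2)]
       = (u^3 - (5/2)u^2 - (11/2)u + 7) / (-26)

ℓ_0(u) = -(1/26)u^3 + (5/52)u^2 + (11/52)u - 7/26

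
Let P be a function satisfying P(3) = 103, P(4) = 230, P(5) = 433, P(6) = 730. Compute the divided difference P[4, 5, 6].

47

P[4,5] = (433 - 230) / (5 - 4) = 203
P[5,6] = (730 - 433) / (6 - 5) = 297
P[4,5,6] = (297 - 203) / (6 - 4) = 47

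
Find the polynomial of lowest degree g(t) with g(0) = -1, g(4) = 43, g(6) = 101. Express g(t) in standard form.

g(t) = 3t^2 - t - 1

L_0(t) = (t - 4)(t - 6) / [24] = (1/24)t^2 - (5/12)t + 1
L_1(t) = t(t - 6) / [-8] = -(1/8)t^2 + (3/4)t
L_2(t) = t(t - 4) / [12] = (1/12)t^2 - (1/3)t
g(t) = (-1)·L_0 + 43·L_1 + 101·L_2
  (-1)·L_0(t) = -(1/24)t^2 + (5/12)t - 1
  43·L_1(t) = -(43/8)t^2 + (129/4)t
  101·L_2(t) = (101/12)t^2 - (101/3)t
Adding term by term: 3t^2 - t - 1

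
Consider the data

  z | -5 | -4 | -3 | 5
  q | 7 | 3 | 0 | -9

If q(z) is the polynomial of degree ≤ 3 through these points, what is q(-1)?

Using Newton's divided-difference form:
q[-5,-4] = (3 - 7) / (-4 - (-5)) = -4
q[-4,-3] = (0 - 3) / (-3 - (-4)) = -3
q[-3,5] = (-9 - 0) / (5 - (-3)) = -9/8
q[-5,-4,-3] = (-3 - (-4)) / (-3 - (-5)) = 1/2
q[-4,-3,5] = (-9/8 - (-3)) / (5 - (-4)) = 5/24
q[-5,-4,-3,5] = (5/24 - 1/2) / (5 - (-5)) = -7/240
q(-1) = 7 + (-4)·(4) + (1/2)·(4)·(3) + (-7/240)·(4)·(3)·(2) = -37/10

-37/10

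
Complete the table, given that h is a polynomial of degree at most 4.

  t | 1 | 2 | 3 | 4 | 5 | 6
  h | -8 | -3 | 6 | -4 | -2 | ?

97

The 5 known values determine h uniquely (degree ≤ 4).
Evaluate each Lagrange basis at t = 6:
L_0(6) = (4)·(3)·(2)·(1)/[(-1)·(-2)·(-3)·(-4)] = 1
L_1(6) = (5)·(3)·(2)·(1)/[(1)·(-1)·(-2)·(-3)] = -5
L_2(6) = (5)·(4)·(2)·(1)/[(2)·(1)·(-1)·(-2)] = 10
L_3(6) = (5)·(4)·(3)·(1)/[(3)·(2)·(1)·(-1)] = -10
L_4(6) = (5)·(4)·(3)·(2)/[(4)·(3)·(2)·(1)] = 5
Sum: (-8)·(1) + (-3)·(-5) + 6·(10) + (-4)·(-10) + (-2)·(5) = 97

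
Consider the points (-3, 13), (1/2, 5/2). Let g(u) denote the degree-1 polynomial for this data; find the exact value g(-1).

7

L_0(-1) = (-3/2)/[(-7/2)] = 3/7
L_1(-1) = (2)/[(7/2)] = 4/7
Sum: 13·(3/7) + 5/2·(4/7) = 7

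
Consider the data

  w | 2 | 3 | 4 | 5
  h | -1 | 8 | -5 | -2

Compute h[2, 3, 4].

-11

h[2,3] = (8 - (-1)) / (3 - 2) = 9
h[3,4] = (-5 - 8) / (4 - 3) = -13
h[2,3,4] = (-13 - 9) / (4 - 2) = -11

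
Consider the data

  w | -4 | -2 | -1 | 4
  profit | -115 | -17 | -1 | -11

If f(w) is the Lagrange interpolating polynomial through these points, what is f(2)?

-13

L_0(2) = (4)·(3)·(-2)/[(-2)·(-3)·(-8)] = 1/2
L_1(2) = (6)·(3)·(-2)/[(2)·(-1)·(-6)] = -3
L_2(2) = (6)·(4)·(-2)/[(3)·(1)·(-5)] = 16/5
L_3(2) = (6)·(4)·(3)/[(8)·(6)·(5)] = 3/10
Sum: (-115)·(1/2) + (-17)·(-3) + (-1)·(16/5) + (-11)·(3/10) = -13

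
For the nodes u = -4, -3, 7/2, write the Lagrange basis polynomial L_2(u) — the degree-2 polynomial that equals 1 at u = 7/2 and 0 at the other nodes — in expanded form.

L_2(u) = (u + 4)(u + 3) / [(15/2)·(13/2)]
       = (u^2 + 7u + 12) / (195/4)

L_2(u) = (4/195)u^2 + (28/195)u + 16/65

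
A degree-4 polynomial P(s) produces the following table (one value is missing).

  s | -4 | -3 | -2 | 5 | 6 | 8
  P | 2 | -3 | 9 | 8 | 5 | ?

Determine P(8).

606/7

The 5 known values determine P uniquely (degree ≤ 4).
Evaluate each Lagrange basis at s = 8:
L_0(8) = (11)·(10)·(3)·(2)/[(-1)·(-2)·(-9)·(-10)] = 11/3
L_1(8) = (12)·(10)·(3)·(2)/[(1)·(-1)·(-8)·(-9)] = -10
L_2(8) = (12)·(11)·(3)·(2)/[(2)·(1)·(-7)·(-8)] = 99/14
L_3(8) = (12)·(11)·(10)·(2)/[(9)·(8)·(7)·(-1)] = -110/21
L_4(8) = (12)·(11)·(10)·(3)/[(10)·(9)·(8)·(1)] = 11/2
Sum: 2·(11/3) + (-3)·(-10) + 9·(99/14) + 8·(-110/21) + 5·(11/2) = 606/7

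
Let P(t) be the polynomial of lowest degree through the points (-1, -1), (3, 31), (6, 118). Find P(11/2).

Evaluate each Lagrange basis at t = 11/2:
L_0(11/2) = (5/2)·(-1/2)/[(-4)·(-7)] = -5/112
L_1(11/2) = (13/2)·(-1/2)/[(4)·(-3)] = 13/48
L_2(11/2) = (13/2)·(5/2)/[(7)·(3)] = 65/84
Sum: (-1)·(-5/112) + 31·(13/48) + 118·(65/84) = 399/4

399/4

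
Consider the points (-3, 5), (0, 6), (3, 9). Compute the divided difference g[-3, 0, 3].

g[-3,0] = (6 - 5) / (0 - (-3)) = 1/3
g[0,3] = (9 - 6) / (3 - 0) = 1
g[-3,0,3] = (1 - 1/3) / (3 - (-3)) = 1/9

1/9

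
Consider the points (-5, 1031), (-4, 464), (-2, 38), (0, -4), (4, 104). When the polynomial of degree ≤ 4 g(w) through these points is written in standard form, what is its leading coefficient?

1

The leading coefficient equals the top divided difference g[-5,-4,-2,0,4].
g[-5,-4] = (464 - 1031) / (-4 - (-5)) = -567
g[-4,-2] = (38 - 464) / (-2 - (-4)) = -213
g[-2,0] = (-4 - 38) / (0 - (-2)) = -21
g[0,4] = (104 - (-4)) / (4 - 0) = 27
g[-5,-4,-2] = (-213 - (-567)) / (-2 - (-5)) = 118
g[-4,-2,0] = (-21 - (-213)) / (0 - (-4)) = 48
g[-2,0,4] = (27 - (-21)) / (4 - (-2)) = 8
g[-5,-4,-2,0] = (48 - 118) / (0 - (-5)) = -14
g[-4,-2,0,4] = (8 - 48) / (4 - (-4)) = -5
g[-5,-4,-2,0,4] = (-5 - (-14)) / (4 - (-5)) = 1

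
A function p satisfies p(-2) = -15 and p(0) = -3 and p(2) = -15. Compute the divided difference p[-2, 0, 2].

p[-2,0] = (-3 - (-15)) / (0 - (-2)) = 6
p[0,2] = (-15 - (-3)) / (2 - 0) = -6
p[-2,0,2] = (-6 - 6) / (2 - (-2)) = -3

-3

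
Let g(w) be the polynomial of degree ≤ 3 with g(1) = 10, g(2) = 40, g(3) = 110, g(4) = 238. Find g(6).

740

Evaluate each Lagrange basis at w = 6:
L_0(6) = (4)·(3)·(2)/[(-1)·(-2)·(-3)] = -4
L_1(6) = (5)·(3)·(2)/[(1)·(-1)·(-2)] = 15
L_2(6) = (5)·(4)·(2)/[(2)·(1)·(-1)] = -20
L_3(6) = (5)·(4)·(3)/[(3)·(2)·(1)] = 10
Sum: 10·(-4) + 40·(15) + 110·(-20) + 238·(10) = 740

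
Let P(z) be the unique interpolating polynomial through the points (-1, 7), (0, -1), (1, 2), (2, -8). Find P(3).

-55

L_0(3) = (3)·(2)·(1)/[(-1)·(-2)·(-3)] = -1
L_1(3) = (4)·(2)·(1)/[(1)·(-1)·(-2)] = 4
L_2(3) = (4)·(3)·(1)/[(2)·(1)·(-1)] = -6
L_3(3) = (4)·(3)·(2)/[(3)·(2)·(1)] = 4
Sum: 7·(-1) + (-1)·(4) + 2·(-6) + (-8)·(4) = -55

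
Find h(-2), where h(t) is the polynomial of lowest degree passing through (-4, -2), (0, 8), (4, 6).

Evaluate each Lagrange basis at t = -2:
L_0(-2) = (-2)·(-6)/[(-4)·(-8)] = 3/8
L_1(-2) = (2)·(-6)/[(4)·(-4)] = 3/4
L_2(-2) = (2)·(-2)/[(8)·(4)] = -1/8
Sum: (-2)·(3/8) + 8·(3/4) + 6·(-1/8) = 9/2

9/2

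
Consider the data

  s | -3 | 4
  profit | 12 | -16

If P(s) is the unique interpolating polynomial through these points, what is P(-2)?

8

L_0(-2) = (-6)/[(-7)] = 6/7
L_1(-2) = (1)/[(7)] = 1/7
Sum: 12·(6/7) + (-16)·(1/7) = 8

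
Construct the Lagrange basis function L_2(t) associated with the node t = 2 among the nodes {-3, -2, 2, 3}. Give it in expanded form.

L_2(t) = -(1/20)t^3 - (1/10)t^2 + (9/20)t + 9/10

L_2(t) = (t + 3)(t + 2)(t - 3) / [(5)·(4)·(-1)]
       = (t^3 + 2t^2 - 9t - 18) / (-20)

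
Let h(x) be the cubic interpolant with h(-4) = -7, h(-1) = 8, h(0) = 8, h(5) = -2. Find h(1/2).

237/32

Evaluate each Lagrange basis at x = 1/2:
L_0(1/2) = (3/2)·(1/2)·(-9/2)/[(-3)·(-4)·(-9)] = 1/32
L_1(1/2) = (9/2)·(1/2)·(-9/2)/[(3)·(-1)·(-6)] = -9/16
L_2(1/2) = (9/2)·(3/2)·(-9/2)/[(4)·(1)·(-5)] = 243/160
L_3(1/2) = (9/2)·(3/2)·(1/2)/[(9)·(6)·(5)] = 1/80
Sum: (-7)·(1/32) + 8·(-9/16) + 8·(243/160) + (-2)·(1/80) = 237/32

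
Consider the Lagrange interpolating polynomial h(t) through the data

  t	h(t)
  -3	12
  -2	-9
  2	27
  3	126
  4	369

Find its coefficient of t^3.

2

L_0(t) = (t + 2)(t - 2)(t - 3)(t - 4) / [210] = (1/210)t^4 - (1/30)t^3 + (4/105)t^2 + (2/15)t - 8/35
L_1(t) = (t + 3)(t - 2)(t - 3)(t - 4) / [-120] = -(1/120)t^4 + (1/20)t^3 + (1/120)t^2 - (9/20)t + 3/5
L_2(t) = (t + 3)(t + 2)(t - 3)(t - 4) / [40] = (1/40)t^4 - (1/20)t^3 - (17/40)t^2 + (9/20)t + 9/5
L_3(t) = (t + 3)(t + 2)(t - 2)(t - 4) / [-30] = -(1/30)t^4 + (1/30)t^3 + (8/15)t^2 - (2/15)t - 8/5
L_4(t) = (t + 3)(t + 2)(t - 2)(t - 3) / [84] = (1/84)t^4 - (13/84)t^2 + 3/7
h(t) = 12·L_0 + (-9)·L_1 + 27·L_2 + 126·L_3 + 369·L_4
Only the coefficient of t^3 is needed; take it from each L_i and combine:
12·(-1/30) + (-9)·(1/20) + 27·(-1/20) + 126·(1/30) + 369·(0) = 2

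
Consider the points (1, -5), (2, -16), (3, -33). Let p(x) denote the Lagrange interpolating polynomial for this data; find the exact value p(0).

L_0(0) = (-2)·(-3)/[(-1)·(-2)] = 3
L_1(0) = (-1)·(-3)/[(1)·(-1)] = -3
L_2(0) = (-1)·(-2)/[(2)·(1)] = 1
Sum: (-5)·(3) + (-16)·(-3) + (-33)·(1) = 0

0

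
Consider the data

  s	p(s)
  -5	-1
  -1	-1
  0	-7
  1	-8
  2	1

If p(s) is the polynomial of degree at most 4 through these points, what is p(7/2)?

2945/64

L_0(7/2) = (9/2)·(7/2)·(5/2)·(3/2)/[(-4)·(-5)·(-6)·(-7)] = 9/128
L_1(7/2) = (17/2)·(7/2)·(5/2)·(3/2)/[(4)·(-1)·(-2)·(-3)] = -595/128
L_2(7/2) = (17/2)·(9/2)·(5/2)·(3/2)/[(5)·(1)·(-1)·(-2)] = 459/32
L_3(7/2) = (17/2)·(9/2)·(7/2)·(3/2)/[(6)·(2)·(1)·(-1)] = -1071/64
L_4(7/2) = (17/2)·(9/2)·(7/2)·(5/2)/[(7)·(3)·(2)·(1)] = 255/32
Sum: (-1)·(9/128) + (-1)·(-595/128) + (-7)·(459/32) + (-8)·(-1071/64) + 1·(255/32) = 2945/64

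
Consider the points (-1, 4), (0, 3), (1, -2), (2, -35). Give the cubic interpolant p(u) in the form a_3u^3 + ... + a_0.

p(u) = -4u^3 - 2u^2 + u + 3

Build the Lagrange basis polynomials:
L_0(u) = u(u - 1)(u - 2) / [-6] = -(1/6)u^3 + (1/2)u^2 - (1/3)u
L_1(u) = (u + 1)(u - 1)(u - 2) / [2] = (1/2)u^3 - u^2 - (1/2)u + 1
L_2(u) = (u + 1)u(u - 2) / [-2] = -(1/2)u^3 + (1/2)u^2 + u
L_3(u) = (u + 1)u(u - 1) / [6] = (1/6)u^3 - (1/6)u
p(u) = 4·L_0 + 3·L_1 + (-2)·L_2 + (-35)·L_3
  4·L_0(u) = -(2/3)u^3 + 2u^2 - (4/3)u
  3·L_1(u) = (3/2)u^3 - 3u^2 - (3/2)u + 3
  (-2)·L_2(u) = u^3 - u^2 - 2u
  (-35)·L_3(u) = -(35/6)u^3 + (35/6)u
Adding term by term: -4u^3 - 2u^2 + u + 3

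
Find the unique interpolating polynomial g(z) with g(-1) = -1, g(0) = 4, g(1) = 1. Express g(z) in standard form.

g(z) = -4z^2 + z + 4

L_0(z) = z(z - 1) / [2] = (1/2)z^2 - (1/2)z
L_1(z) = (z + 1)(z - 1) / [-1] = -z^2 + 1
L_2(z) = (z + 1)z / [2] = (1/2)z^2 + (1/2)z
g(z) = (-1)·L_0 + 4·L_1 + 1·L_2
  (-1)·L_0(z) = -(1/2)z^2 + (1/2)z
  4·L_1(z) = -4z^2 + 4
  1·L_2(z) = (1/2)z^2 + (1/2)z
Adding term by term: -4z^2 + z + 4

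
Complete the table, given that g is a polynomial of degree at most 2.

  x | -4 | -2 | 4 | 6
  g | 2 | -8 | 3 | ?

61/3

The 3 known values determine g uniquely (degree ≤ 2).
Evaluate each Lagrange basis at x = 6:
L_0(6) = (8)·(2)/[(-2)·(-8)] = 1
L_1(6) = (10)·(2)/[(2)·(-6)] = -5/3
L_2(6) = (10)·(8)/[(8)·(6)] = 5/3
Sum: 2·(1) + (-8)·(-5/3) + 3·(5/3) = 61/3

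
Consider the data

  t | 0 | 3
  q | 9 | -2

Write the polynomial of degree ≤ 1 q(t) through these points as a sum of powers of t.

q(t) = -(11/3)t + 9

Build the Lagrange basis polynomials:
L_0(t) = (t - 3) / [-3] = -(1/3)t + 1
L_1(t) = t / [3] = (1/3)t
q(t) = 9·L_0 + (-2)·L_1
  9·L_0(t) = -3t + 9
  (-2)·L_1(t) = -(2/3)t
Adding term by term: -(11/3)t + 9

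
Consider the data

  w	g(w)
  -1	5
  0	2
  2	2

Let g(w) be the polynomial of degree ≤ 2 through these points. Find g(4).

10

Evaluate each Lagrange basis at w = 4:
L_0(4) = (4)·(2)/[(-1)·(-3)] = 8/3
L_1(4) = (5)·(2)/[(1)·(-2)] = -5
L_2(4) = (5)·(4)/[(3)·(2)] = 10/3
Sum: 5·(8/3) + 2·(-5) + 2·(10/3) = 10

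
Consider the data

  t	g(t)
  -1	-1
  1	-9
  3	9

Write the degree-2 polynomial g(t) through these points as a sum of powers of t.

g(t) = (13/4)t^2 - 4t - 33/4

Build the Lagrange basis polynomials:
L_0(t) = (t - 1)(t - 3) / [8] = (1/8)t^2 - (1/2)t + 3/8
L_1(t) = (t + 1)(t - 3) / [-4] = -(1/4)t^2 + (1/2)t + 3/4
L_2(t) = (t + 1)(t - 1) / [8] = (1/8)t^2 - 1/8
g(t) = (-1)·L_0 + (-9)·L_1 + 9·L_2
  (-1)·L_0(t) = -(1/8)t^2 + (1/2)t - 3/8
  (-9)·L_1(t) = (9/4)t^2 - (9/2)t - 27/4
  9·L_2(t) = (9/8)t^2 - 9/8
Adding term by term: (13/4)t^2 - 4t - 33/4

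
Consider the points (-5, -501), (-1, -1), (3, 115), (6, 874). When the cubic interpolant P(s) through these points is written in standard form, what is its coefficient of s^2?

0

Build the Lagrange basis polynomials:
L_0(s) = (s + 1)(s - 3)(s - 6) / [-352] = -(1/352)s^3 + (1/44)s^2 - (9/352)s - 9/176
L_1(s) = (s + 5)(s - 3)(s - 6) / [112] = (1/112)s^3 - (1/28)s^2 - (27/112)s + 45/56
L_2(s) = (s + 5)(s + 1)(s - 6) / [-96] = -(1/96)s^3 + (31/96)s + 5/16
L_3(s) = (s + 5)(s + 1)(s - 3) / [231] = (1/231)s^3 + (1/77)s^2 - (13/231)s - 5/77
P(s) = (-501)·L_0 + (-1)·L_1 + 115·L_2 + 874·L_3
Only the coefficient of s^2 is needed; take it from each L_i and combine:
(-501)·(1/44) + (-1)·(-1/28) + 115·(0) + 874·(1/77) = 0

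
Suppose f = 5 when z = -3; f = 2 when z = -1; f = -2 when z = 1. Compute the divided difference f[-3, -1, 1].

-1/8

f[-3,-1] = (2 - 5) / (-1 - (-3)) = -3/2
f[-1,1] = (-2 - 2) / (1 - (-1)) = -2
f[-3,-1,1] = (-2 - (-3/2)) / (1 - (-3)) = -1/8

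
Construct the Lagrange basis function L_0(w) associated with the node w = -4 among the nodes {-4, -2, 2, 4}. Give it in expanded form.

L_0(w) = -(1/96)w^3 + (1/24)w^2 + (1/24)w - 1/6

L_0(w) = (w + 2)(w - 2)(w - 4) / [(-2)·(-6)·(-8)]
       = (w^3 - 4w^2 - 4w + 16) / (-96)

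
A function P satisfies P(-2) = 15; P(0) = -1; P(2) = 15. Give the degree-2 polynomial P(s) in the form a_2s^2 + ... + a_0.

Newton's divided differences:
P[-2,0] = (-1 - 15) / (0 - (-2)) = -8
P[0,2] = (15 - (-1)) / (2 - 0) = 8
P[-2,0,2] = (8 - (-8)) / (2 - (-2)) = 4
P(s) = 15 + (-8)·(s + 2) + 4·(s + 2)s
Expanding: P(s) = 4s^2 - 1

P(s) = 4s^2 - 1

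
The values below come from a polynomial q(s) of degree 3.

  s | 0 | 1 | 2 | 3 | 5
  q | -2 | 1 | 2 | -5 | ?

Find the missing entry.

-67

The 4 known values determine q uniquely (degree ≤ 3).
Evaluate each Lagrange basis at s = 5:
L_0(5) = (4)·(3)·(2)/[(-1)·(-2)·(-3)] = -4
L_1(5) = (5)·(3)·(2)/[(1)·(-1)·(-2)] = 15
L_2(5) = (5)·(4)·(2)/[(2)·(1)·(-1)] = -20
L_3(5) = (5)·(4)·(3)/[(3)·(2)·(1)] = 10
Sum: (-2)·(-4) + 1·(15) + 2·(-20) + (-5)·(10) = -67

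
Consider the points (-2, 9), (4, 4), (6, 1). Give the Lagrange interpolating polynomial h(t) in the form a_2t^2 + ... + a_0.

Build the Lagrange basis polynomials:
L_0(t) = (t - 4)(t - 6) / [48] = (1/48)t^2 - (5/24)t + 1/2
L_1(t) = (t + 2)(t - 6) / [-12] = -(1/12)t^2 + (1/3)t + 1
L_2(t) = (t + 2)(t - 4) / [16] = (1/16)t^2 - (1/8)t - 1/2
h(t) = 9·L_0 + 4·L_1 + 1·L_2
  9·L_0(t) = (3/16)t^2 - (15/8)t + 9/2
  4·L_1(t) = -(1/3)t^2 + (4/3)t + 4
  1·L_2(t) = (1/16)t^2 - (1/8)t - 1/2
Adding term by term: -(1/12)t^2 - (2/3)t + 8

h(t) = -(1/12)t^2 - (2/3)t + 8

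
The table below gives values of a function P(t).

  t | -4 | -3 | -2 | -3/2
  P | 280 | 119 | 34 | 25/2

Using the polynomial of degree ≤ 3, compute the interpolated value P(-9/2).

793/2

Evaluate each Lagrange basis at t = -9/2:
L_0(-9/2) = (-3/2)·(-5/2)·(-3)/[(-1)·(-2)·(-5/2)] = 9/4
L_1(-9/2) = (-1/2)·(-5/2)·(-3)/[(1)·(-1)·(-3/2)] = -5/2
L_2(-9/2) = (-1/2)·(-3/2)·(-3)/[(2)·(1)·(-1/2)] = 9/4
L_3(-9/2) = (-1/2)·(-3/2)·(-5/2)/[(5/2)·(3/2)·(1/2)] = -1
Sum: 280·(9/4) + 119·(-5/2) + 34·(9/4) + 25/2·(-1) = 793/2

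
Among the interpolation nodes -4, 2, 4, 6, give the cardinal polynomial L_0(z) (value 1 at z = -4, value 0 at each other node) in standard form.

L_0(z) = (z - 2)(z - 4)(z - 6) / [(-6)·(-8)·(-10)]
       = (z^3 - 12z^2 + 44z - 48) / (-480)

L_0(z) = -(1/480)z^3 + (1/40)z^2 - (11/120)z + 1/10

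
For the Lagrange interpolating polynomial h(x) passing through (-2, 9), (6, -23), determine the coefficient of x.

Build the Lagrange basis polynomials:
L_0(x) = (x - 6) / [-8] = -(1/8)x + 3/4
L_1(x) = (x + 2) / [8] = (1/8)x + 1/4
h(x) = 9·L_0 + (-23)·L_1
Only the coefficient of x is needed; take it from each L_i and combine:
9·(-1/8) + (-23)·(1/8) = -4

-4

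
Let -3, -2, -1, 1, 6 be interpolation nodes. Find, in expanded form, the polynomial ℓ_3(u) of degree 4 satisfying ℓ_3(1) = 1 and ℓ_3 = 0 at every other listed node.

ℓ_3(u) = (u + 3)(u + 2)(u + 1)(u - 6) / [(4)·(3)·(2)·(-5)]
       = (u^4 - 25u^2 - 60u - 36) / (-120)

ℓ_3(u) = -(1/120)u^4 + (5/24)u^2 + (1/2)u + 3/10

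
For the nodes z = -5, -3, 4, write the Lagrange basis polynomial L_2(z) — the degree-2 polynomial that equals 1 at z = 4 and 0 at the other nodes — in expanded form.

L_2(z) = (1/63)z^2 + (8/63)z + 5/21

L_2(z) = (z + 5)(z + 3) / [(9)·(7)]
       = (z^2 + 8z + 15) / (63)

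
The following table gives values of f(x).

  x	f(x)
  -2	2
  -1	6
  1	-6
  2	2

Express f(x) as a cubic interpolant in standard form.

f(x) = 2x^3 + (2/3)x^2 - 8x - 2/3

Newton's divided differences:
f[-2,-1] = (6 - 2) / (-1 - (-2)) = 4
f[-1,1] = (-6 - 6) / (1 - (-1)) = -6
f[1,2] = (2 - (-6)) / (2 - 1) = 8
f[-2,-1,1] = (-6 - 4) / (1 - (-2)) = -10/3
f[-1,1,2] = (8 - (-6)) / (2 - (-1)) = 14/3
f[-2,-1,1,2] = (14/3 - (-10/3)) / (2 - (-2)) = 2
f(x) = 2 + 4·(x + 2) + (-10/3)·(x + 2)(x + 1) + 2·(x + 2)(x + 1)(x - 1)
Expanding: f(x) = 2x^3 + (2/3)x^2 - 8x - 2/3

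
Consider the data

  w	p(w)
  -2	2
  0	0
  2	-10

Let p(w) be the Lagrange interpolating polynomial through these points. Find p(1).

-4

L_0(1) = (1)·(-1)/[(-2)·(-4)] = -1/8
L_1(1) = (3)·(-1)/[(2)·(-2)] = 3/4
L_2(1) = (3)·(1)/[(4)·(2)] = 3/8
Sum: 2·(-1/8) + 0 + (-10)·(3/8) = -4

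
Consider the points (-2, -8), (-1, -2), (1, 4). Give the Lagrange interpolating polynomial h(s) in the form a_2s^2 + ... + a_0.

h(s) = -s^2 + 3s + 2

Build the Lagrange basis polynomials:
L_0(s) = (s + 1)(s - 1) / [3] = (1/3)s^2 - 1/3
L_1(s) = (s + 2)(s - 1) / [-2] = -(1/2)s^2 - (1/2)s + 1
L_2(s) = (s + 2)(s + 1) / [6] = (1/6)s^2 + (1/2)s + 1/3
h(s) = (-8)·L_0 + (-2)·L_1 + 4·L_2
  (-8)·L_0(s) = -(8/3)s^2 + 8/3
  (-2)·L_1(s) = s^2 + s - 2
  4·L_2(s) = (2/3)s^2 + 2s + 4/3
Adding term by term: -s^2 + 3s + 2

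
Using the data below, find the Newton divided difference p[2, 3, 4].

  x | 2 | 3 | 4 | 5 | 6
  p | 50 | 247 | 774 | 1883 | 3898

p[2,3] = (247 - 50) / (3 - 2) = 197
p[3,4] = (774 - 247) / (4 - 3) = 527
p[2,3,4] = (527 - 197) / (4 - 2) = 165

165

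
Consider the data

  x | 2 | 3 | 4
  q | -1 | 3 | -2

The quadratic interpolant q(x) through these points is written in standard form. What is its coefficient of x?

53/2

Build the Lagrange basis polynomials:
L_0(x) = (x - 3)(x - 4) / [2] = (1/2)x^2 - (7/2)x + 6
L_1(x) = (x - 2)(x - 4) / [-1] = -x^2 + 6x - 8
L_2(x) = (x - 2)(x - 3) / [2] = (1/2)x^2 - (5/2)x + 3
q(x) = (-1)·L_0 + 3·L_1 + (-2)·L_2
Only the coefficient of x is needed; take it from each L_i and combine:
(-1)·(-7/2) + 3·(6) + (-2)·(-5/2) = 53/2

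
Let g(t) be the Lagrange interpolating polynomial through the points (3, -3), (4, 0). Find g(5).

L_0(5) = (1)/[(-1)] = -1
L_1(5) = (2)/[(1)] = 2
Sum: (-3)·(-1) + 0 = 3

3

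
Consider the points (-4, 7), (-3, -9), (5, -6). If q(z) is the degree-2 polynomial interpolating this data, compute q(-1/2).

Evaluate each Lagrange basis at z = -1/2:
L_0(-1/2) = (5/2)·(-11/2)/[(-1)·(-9)] = -55/36
L_1(-1/2) = (7/2)·(-11/2)/[(1)·(-8)] = 77/32
L_2(-1/2) = (7/2)·(5/2)/[(9)·(8)] = 35/288
Sum: 7·(-55/36) + (-9)·(77/32) + (-6)·(35/288) = -9527/288

-9527/288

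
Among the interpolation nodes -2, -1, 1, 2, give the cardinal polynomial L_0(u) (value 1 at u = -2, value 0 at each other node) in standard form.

L_0(u) = -(1/12)u^3 + (1/6)u^2 + (1/12)u - 1/6

L_0(u) = (u + 1)(u - 1)(u - 2) / [(-1)·(-3)·(-4)]
       = (u^3 - 2u^2 - u + 2) / (-12)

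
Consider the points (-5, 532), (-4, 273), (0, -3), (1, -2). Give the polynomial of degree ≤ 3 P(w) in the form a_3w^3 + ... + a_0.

Newton's divided differences:
P[-5,-4] = (273 - 532) / (-4 - (-5)) = -259
P[-4,0] = (-3 - 273) / (0 - (-4)) = -69
P[0,1] = (-2 - (-3)) / (1 - 0) = 1
P[-5,-4,0] = (-69 - (-259)) / (0 - (-5)) = 38
P[-4,0,1] = (1 - (-69)) / (1 - (-4)) = 14
P[-5,-4,0,1] = (14 - 38) / (1 - (-5)) = -4
P(w) = 532 + (-259)·(w + 5) + 38·(w + 5)(w + 4) + (-4)·(w + 5)(w + 4)w
Expanding: P(w) = -4w^3 + 2w^2 + 3w - 3

P(w) = -4w^3 + 2w^2 + 3w - 3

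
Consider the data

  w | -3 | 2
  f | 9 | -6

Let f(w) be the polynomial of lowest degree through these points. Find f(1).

-3

Evaluate each Lagrange basis at w = 1:
L_0(1) = (-1)/[(-5)] = 1/5
L_1(1) = (4)/[(5)] = 4/5
Sum: 9·(1/5) + (-6)·(4/5) = -3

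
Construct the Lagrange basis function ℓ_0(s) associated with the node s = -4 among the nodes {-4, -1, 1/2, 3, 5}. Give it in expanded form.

ℓ_0(s) = (2/1701)s^4 - (5/567)s^3 + (1/81)s^2 + (23/1701)s - 5/567

ℓ_0(s) = (s + 1)(s - 1/2)(s - 3)(s - 5) / [(-3)·(-9/2)·(-7)·(-9)]
       = (s^4 - (15/2)s^3 + (21/2)s^2 + (23/2)s - 15/2) / (1701/2)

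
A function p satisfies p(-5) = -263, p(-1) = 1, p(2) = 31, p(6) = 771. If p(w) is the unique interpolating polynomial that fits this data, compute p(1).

1

L_0(1) = (2)·(-1)·(-5)/[(-4)·(-7)·(-11)] = -5/154
L_1(1) = (6)·(-1)·(-5)/[(4)·(-3)·(-7)] = 5/14
L_2(1) = (6)·(2)·(-5)/[(7)·(3)·(-4)] = 5/7
L_3(1) = (6)·(2)·(-1)/[(11)·(7)·(4)] = -3/77
Sum: (-263)·(-5/154) + 1·(5/14) + 31·(5/7) + 771·(-3/77) = 1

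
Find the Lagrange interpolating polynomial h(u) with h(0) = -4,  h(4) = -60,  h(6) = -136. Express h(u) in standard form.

L_0(u) = (u - 4)(u - 6) / [24] = (1/24)u^2 - (5/12)u + 1
L_1(u) = u(u - 6) / [-8] = -(1/8)u^2 + (3/4)u
L_2(u) = u(u - 4) / [12] = (1/12)u^2 - (1/3)u
h(u) = (-4)·L_0 + (-60)·L_1 + (-136)·L_2
  (-4)·L_0(u) = -(1/6)u^2 + (5/3)u - 4
  (-60)·L_1(u) = (15/2)u^2 - 45u
  (-136)·L_2(u) = -(34/3)u^2 + (136/3)u
Adding term by term: -4u^2 + 2u - 4

h(u) = -4u^2 + 2u - 4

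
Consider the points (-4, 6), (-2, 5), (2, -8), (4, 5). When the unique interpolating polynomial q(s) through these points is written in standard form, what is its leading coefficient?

25/96

L_0(s) = (s + 2)(s - 2)(s - 4) / [-96] = -(1/96)s^3 + (1/24)s^2 + (1/24)s - 1/6
L_1(s) = (s + 4)(s - 2)(s - 4) / [48] = (1/48)s^3 - (1/24)s^2 - (1/3)s + 2/3
L_2(s) = (s + 4)(s + 2)(s - 4) / [-48] = -(1/48)s^3 - (1/24)s^2 + (1/3)s + 2/3
L_3(s) = (s + 4)(s + 2)(s - 2) / [96] = (1/96)s^3 + (1/24)s^2 - (1/24)s - 1/6
q(s) = 6·L_0 + 5·L_1 + (-8)·L_2 + 5·L_3
Only the coefficient of s^3 is needed; take it from each L_i and combine:
6·(-1/96) + 5·(1/48) + (-8)·(-1/48) + 5·(1/96) = 25/96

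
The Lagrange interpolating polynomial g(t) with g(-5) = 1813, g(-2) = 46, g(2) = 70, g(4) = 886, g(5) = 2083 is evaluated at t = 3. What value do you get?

301

Evaluate each Lagrange basis at t = 3:
L_0(3) = (5)·(1)·(-1)·(-2)/[(-3)·(-7)·(-9)·(-10)] = 1/189
L_1(3) = (8)·(1)·(-1)·(-2)/[(3)·(-4)·(-6)·(-7)] = -2/63
L_2(3) = (8)·(5)·(-1)·(-2)/[(7)·(4)·(-2)·(-3)] = 10/21
L_3(3) = (8)·(5)·(1)·(-2)/[(9)·(6)·(2)·(-1)] = 20/27
L_4(3) = (8)·(5)·(1)·(-1)/[(10)·(7)·(3)·(1)] = -4/21
Sum: 1813·(1/189) + 46·(-2/63) + 70·(10/21) + 886·(20/27) + 2083·(-4/21) = 301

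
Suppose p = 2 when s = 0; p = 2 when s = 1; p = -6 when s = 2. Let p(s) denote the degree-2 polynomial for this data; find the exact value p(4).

-46

Evaluate each Lagrange basis at s = 4:
L_0(4) = (3)·(2)/[(-1)·(-2)] = 3
L_1(4) = (4)·(2)/[(1)·(-1)] = -8
L_2(4) = (4)·(3)/[(2)·(1)] = 6
Sum: 2·(3) + 2·(-8) + (-6)·(6) = -46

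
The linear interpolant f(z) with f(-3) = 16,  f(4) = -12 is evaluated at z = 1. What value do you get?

Evaluate each Lagrange basis at z = 1:
L_0(1) = (-3)/[(-7)] = 3/7
L_1(1) = (4)/[(7)] = 4/7
Sum: 16·(3/7) + (-12)·(4/7) = 0

0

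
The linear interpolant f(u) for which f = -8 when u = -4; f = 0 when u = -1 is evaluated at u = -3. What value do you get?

-16/3

Evaluate each Lagrange basis at u = -3:
L_0(-3) = (-2)/[(-3)] = 2/3
L_1(-3) = (1)/[(3)] = 1/3
Sum: (-8)·(2/3) + 0 = -16/3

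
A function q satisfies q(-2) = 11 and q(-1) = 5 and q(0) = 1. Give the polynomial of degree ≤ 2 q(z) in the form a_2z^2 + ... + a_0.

q(z) = z^2 - 3z + 1

Newton's divided differences:
q[-2,-1] = (5 - 11) / (-1 - (-2)) = -6
q[-1,0] = (1 - 5) / (0 - (-1)) = -4
q[-2,-1,0] = (-4 - (-6)) / (0 - (-2)) = 1
q(z) = 11 + (-6)·(z + 2) + 1·(z + 2)(z + 1)
Expanding: q(z) = z^2 - 3z + 1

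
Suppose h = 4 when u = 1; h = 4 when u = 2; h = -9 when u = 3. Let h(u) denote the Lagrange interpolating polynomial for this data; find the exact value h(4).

-35

Evaluate each Lagrange basis at u = 4:
L_0(4) = (2)·(1)/[(-1)·(-2)] = 1
L_1(4) = (3)·(1)/[(1)·(-1)] = -3
L_2(4) = (3)·(2)/[(2)·(1)] = 3
Sum: 4·(1) + 4·(-3) + (-9)·(3) = -35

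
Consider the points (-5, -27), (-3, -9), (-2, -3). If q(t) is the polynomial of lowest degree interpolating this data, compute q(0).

3

L_0(0) = (3)·(2)/[(-2)·(-3)] = 1
L_1(0) = (5)·(2)/[(2)·(-1)] = -5
L_2(0) = (5)·(3)/[(3)·(1)] = 5
Sum: (-27)·(1) + (-9)·(-5) + (-3)·(5) = 3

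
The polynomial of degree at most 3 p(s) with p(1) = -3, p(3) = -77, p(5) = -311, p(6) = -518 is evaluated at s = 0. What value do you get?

4

Evaluate each Lagrange basis at s = 0:
L_0(0) = (-3)·(-5)·(-6)/[(-2)·(-4)·(-5)] = 9/4
L_1(0) = (-1)·(-5)·(-6)/[(2)·(-2)·(-3)] = -5/2
L_2(0) = (-1)·(-3)·(-6)/[(4)·(2)·(-1)] = 9/4
L_3(0) = (-1)·(-3)·(-5)/[(5)·(3)·(1)] = -1
Sum: (-3)·(9/4) + (-77)·(-5/2) + (-311)·(9/4) + (-518)·(-1) = 4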